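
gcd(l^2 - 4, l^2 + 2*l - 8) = l - 2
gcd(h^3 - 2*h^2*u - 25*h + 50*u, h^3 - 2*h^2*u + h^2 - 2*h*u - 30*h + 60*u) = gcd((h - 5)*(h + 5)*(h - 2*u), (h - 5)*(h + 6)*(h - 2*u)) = -h^2 + 2*h*u + 5*h - 10*u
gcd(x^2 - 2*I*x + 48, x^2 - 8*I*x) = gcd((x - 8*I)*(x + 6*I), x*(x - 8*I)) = x - 8*I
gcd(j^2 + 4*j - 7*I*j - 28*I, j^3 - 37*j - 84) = j + 4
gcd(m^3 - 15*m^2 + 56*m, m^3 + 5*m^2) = m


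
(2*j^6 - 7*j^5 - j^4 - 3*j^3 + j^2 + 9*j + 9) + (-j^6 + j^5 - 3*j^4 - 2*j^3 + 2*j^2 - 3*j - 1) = j^6 - 6*j^5 - 4*j^4 - 5*j^3 + 3*j^2 + 6*j + 8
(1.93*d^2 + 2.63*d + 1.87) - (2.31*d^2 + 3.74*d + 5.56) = -0.38*d^2 - 1.11*d - 3.69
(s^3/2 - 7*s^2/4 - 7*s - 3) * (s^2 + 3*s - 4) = s^5/2 - s^4/4 - 57*s^3/4 - 17*s^2 + 19*s + 12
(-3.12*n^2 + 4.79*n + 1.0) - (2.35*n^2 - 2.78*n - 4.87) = -5.47*n^2 + 7.57*n + 5.87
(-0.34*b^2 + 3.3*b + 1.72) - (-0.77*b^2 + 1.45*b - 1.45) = 0.43*b^2 + 1.85*b + 3.17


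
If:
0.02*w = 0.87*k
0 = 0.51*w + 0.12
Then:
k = -0.01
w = -0.24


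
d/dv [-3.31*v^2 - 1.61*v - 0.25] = -6.62*v - 1.61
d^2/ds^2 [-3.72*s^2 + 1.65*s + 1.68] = -7.44000000000000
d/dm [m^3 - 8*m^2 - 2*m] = 3*m^2 - 16*m - 2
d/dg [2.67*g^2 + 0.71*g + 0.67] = 5.34*g + 0.71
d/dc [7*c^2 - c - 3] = 14*c - 1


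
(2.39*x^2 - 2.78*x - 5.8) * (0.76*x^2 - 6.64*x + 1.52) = 1.8164*x^4 - 17.9824*x^3 + 17.684*x^2 + 34.2864*x - 8.816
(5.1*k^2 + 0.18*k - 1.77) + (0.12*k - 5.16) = 5.1*k^2 + 0.3*k - 6.93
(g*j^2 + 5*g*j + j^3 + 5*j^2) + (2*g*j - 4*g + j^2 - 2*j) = g*j^2 + 7*g*j - 4*g + j^3 + 6*j^2 - 2*j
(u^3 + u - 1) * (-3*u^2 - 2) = -3*u^5 - 5*u^3 + 3*u^2 - 2*u + 2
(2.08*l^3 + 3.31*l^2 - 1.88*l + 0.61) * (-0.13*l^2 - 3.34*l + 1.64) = -0.2704*l^5 - 7.3775*l^4 - 7.3998*l^3 + 11.6283*l^2 - 5.1206*l + 1.0004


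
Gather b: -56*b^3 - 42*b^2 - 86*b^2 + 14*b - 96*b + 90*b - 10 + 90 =-56*b^3 - 128*b^2 + 8*b + 80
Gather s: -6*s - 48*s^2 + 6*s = -48*s^2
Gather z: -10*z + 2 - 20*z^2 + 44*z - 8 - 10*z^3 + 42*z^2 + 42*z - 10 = -10*z^3 + 22*z^2 + 76*z - 16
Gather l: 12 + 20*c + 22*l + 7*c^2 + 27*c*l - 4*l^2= 7*c^2 + 20*c - 4*l^2 + l*(27*c + 22) + 12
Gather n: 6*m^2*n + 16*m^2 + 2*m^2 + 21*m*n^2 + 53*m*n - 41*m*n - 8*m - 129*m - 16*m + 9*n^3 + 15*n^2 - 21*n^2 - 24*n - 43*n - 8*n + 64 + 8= 18*m^2 - 153*m + 9*n^3 + n^2*(21*m - 6) + n*(6*m^2 + 12*m - 75) + 72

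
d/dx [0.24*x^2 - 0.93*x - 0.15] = 0.48*x - 0.93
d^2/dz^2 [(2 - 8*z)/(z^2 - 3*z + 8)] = 4*(-(2*z - 3)^2*(4*z - 1) + (12*z - 13)*(z^2 - 3*z + 8))/(z^2 - 3*z + 8)^3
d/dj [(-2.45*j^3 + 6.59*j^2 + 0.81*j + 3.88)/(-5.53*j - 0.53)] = (27.097*j^3 - 32.5472*j^2 - 6.9854*j + 21.0271)/(30.5809*j^2 + 5.8618*j + 0.2809)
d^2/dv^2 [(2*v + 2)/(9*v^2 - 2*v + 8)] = 4*(4*(v + 1)*(9*v - 1)^2 - (27*v + 7)*(9*v^2 - 2*v + 8))/(9*v^2 - 2*v + 8)^3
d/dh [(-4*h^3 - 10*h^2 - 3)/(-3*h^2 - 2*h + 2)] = 2*(6*h^4 + 8*h^3 - 2*h^2 - 29*h - 3)/(9*h^4 + 12*h^3 - 8*h^2 - 8*h + 4)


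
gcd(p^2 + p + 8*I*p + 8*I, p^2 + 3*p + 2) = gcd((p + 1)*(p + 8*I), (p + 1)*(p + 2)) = p + 1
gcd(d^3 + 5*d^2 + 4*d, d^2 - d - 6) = 1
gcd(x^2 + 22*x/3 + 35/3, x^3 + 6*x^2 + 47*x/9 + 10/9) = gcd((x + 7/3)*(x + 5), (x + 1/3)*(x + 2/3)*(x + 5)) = x + 5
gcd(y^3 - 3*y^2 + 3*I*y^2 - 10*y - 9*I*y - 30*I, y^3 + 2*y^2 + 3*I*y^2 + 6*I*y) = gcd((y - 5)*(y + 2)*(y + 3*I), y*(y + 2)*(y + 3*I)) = y^2 + y*(2 + 3*I) + 6*I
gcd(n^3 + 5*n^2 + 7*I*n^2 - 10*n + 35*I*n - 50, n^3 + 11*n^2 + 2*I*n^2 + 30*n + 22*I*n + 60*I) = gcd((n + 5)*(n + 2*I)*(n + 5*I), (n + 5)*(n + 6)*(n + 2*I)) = n^2 + n*(5 + 2*I) + 10*I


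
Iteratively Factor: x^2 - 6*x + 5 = (x - 5)*(x - 1)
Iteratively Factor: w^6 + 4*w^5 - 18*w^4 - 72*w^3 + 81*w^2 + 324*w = (w - 3)*(w^5 + 7*w^4 + 3*w^3 - 63*w^2 - 108*w) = (w - 3)*(w + 4)*(w^4 + 3*w^3 - 9*w^2 - 27*w) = (w - 3)*(w + 3)*(w + 4)*(w^3 - 9*w) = w*(w - 3)*(w + 3)*(w + 4)*(w^2 - 9) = w*(w - 3)^2*(w + 3)*(w + 4)*(w + 3)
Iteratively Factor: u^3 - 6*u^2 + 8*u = (u)*(u^2 - 6*u + 8) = u*(u - 4)*(u - 2)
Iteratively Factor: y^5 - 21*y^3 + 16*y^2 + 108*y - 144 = (y - 2)*(y^4 + 2*y^3 - 17*y^2 - 18*y + 72) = (y - 2)*(y + 4)*(y^3 - 2*y^2 - 9*y + 18) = (y - 2)*(y + 3)*(y + 4)*(y^2 - 5*y + 6) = (y - 2)^2*(y + 3)*(y + 4)*(y - 3)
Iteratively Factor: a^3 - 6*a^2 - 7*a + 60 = (a - 4)*(a^2 - 2*a - 15) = (a - 4)*(a + 3)*(a - 5)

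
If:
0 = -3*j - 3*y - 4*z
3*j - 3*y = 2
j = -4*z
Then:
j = 2/5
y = -4/15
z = -1/10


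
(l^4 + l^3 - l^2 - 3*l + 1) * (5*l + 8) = 5*l^5 + 13*l^4 + 3*l^3 - 23*l^2 - 19*l + 8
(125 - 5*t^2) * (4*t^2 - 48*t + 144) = -20*t^4 + 240*t^3 - 220*t^2 - 6000*t + 18000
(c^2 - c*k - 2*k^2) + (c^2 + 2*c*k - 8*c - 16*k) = 2*c^2 + c*k - 8*c - 2*k^2 - 16*k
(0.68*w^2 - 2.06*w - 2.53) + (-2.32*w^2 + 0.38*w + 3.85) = -1.64*w^2 - 1.68*w + 1.32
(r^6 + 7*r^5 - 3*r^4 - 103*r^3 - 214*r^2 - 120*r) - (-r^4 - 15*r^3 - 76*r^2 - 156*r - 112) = r^6 + 7*r^5 - 2*r^4 - 88*r^3 - 138*r^2 + 36*r + 112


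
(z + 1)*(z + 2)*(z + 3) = z^3 + 6*z^2 + 11*z + 6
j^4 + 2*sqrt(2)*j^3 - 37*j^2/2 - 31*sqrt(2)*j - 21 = (j - 3*sqrt(2))*(j + sqrt(2)/2)*(j + sqrt(2))*(j + 7*sqrt(2)/2)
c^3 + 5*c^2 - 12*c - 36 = (c - 3)*(c + 2)*(c + 6)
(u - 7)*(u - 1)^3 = u^4 - 10*u^3 + 24*u^2 - 22*u + 7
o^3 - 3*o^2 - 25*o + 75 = (o - 5)*(o - 3)*(o + 5)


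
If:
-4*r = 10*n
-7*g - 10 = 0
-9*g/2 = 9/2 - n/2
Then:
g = -10/7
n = -27/7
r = 135/14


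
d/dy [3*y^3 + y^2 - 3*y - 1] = 9*y^2 + 2*y - 3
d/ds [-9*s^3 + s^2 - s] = -27*s^2 + 2*s - 1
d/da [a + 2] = 1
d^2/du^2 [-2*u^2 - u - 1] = -4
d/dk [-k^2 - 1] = -2*k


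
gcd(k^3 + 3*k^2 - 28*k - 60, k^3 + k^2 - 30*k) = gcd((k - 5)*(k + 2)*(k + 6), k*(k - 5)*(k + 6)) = k^2 + k - 30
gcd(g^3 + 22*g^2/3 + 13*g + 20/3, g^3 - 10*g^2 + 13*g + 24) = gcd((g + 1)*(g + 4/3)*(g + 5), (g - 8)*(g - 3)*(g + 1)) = g + 1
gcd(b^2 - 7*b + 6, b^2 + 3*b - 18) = 1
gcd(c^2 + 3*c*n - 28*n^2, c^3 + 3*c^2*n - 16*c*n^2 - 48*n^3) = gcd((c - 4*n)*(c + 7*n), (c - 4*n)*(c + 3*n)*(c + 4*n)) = c - 4*n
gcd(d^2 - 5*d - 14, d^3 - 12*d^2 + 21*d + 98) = d^2 - 5*d - 14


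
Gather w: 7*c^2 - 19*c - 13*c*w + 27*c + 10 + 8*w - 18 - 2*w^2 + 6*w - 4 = 7*c^2 + 8*c - 2*w^2 + w*(14 - 13*c) - 12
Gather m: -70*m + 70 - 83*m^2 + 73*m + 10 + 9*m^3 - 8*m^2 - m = 9*m^3 - 91*m^2 + 2*m + 80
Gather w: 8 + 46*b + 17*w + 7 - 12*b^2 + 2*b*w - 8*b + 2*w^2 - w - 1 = -12*b^2 + 38*b + 2*w^2 + w*(2*b + 16) + 14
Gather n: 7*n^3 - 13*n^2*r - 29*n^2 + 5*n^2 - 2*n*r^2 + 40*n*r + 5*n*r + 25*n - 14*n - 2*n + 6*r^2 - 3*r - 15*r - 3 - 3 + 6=7*n^3 + n^2*(-13*r - 24) + n*(-2*r^2 + 45*r + 9) + 6*r^2 - 18*r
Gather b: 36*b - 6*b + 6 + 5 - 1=30*b + 10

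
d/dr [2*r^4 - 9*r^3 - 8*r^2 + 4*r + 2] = 8*r^3 - 27*r^2 - 16*r + 4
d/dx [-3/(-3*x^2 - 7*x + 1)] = 3*(-6*x - 7)/(3*x^2 + 7*x - 1)^2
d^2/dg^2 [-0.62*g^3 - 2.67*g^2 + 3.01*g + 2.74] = -3.72*g - 5.34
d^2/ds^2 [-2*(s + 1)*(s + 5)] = -4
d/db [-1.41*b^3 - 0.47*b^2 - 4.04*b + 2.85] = -4.23*b^2 - 0.94*b - 4.04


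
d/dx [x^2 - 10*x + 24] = 2*x - 10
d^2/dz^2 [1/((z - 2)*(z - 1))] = 2*((z - 2)^2 + (z - 2)*(z - 1) + (z - 1)^2)/((z - 2)^3*(z - 1)^3)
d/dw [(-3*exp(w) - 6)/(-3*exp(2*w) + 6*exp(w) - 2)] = (18*(1 - exp(w))*(exp(w) + 2) + 9*exp(2*w) - 18*exp(w) + 6)*exp(w)/(3*exp(2*w) - 6*exp(w) + 2)^2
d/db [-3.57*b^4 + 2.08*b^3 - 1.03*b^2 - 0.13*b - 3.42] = -14.28*b^3 + 6.24*b^2 - 2.06*b - 0.13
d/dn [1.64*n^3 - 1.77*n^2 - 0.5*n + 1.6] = 4.92*n^2 - 3.54*n - 0.5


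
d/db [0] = 0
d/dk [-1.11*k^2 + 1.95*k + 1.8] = 1.95 - 2.22*k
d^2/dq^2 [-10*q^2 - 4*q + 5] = -20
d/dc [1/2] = 0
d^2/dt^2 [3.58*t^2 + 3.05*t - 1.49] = 7.16000000000000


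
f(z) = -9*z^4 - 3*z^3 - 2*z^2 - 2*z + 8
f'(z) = -36*z^3 - 9*z^2 - 4*z - 2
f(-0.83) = 5.73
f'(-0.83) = 15.70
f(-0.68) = 7.45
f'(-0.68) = 7.88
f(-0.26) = 8.40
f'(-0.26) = -0.94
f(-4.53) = -3535.07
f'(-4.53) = 3177.98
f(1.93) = -149.75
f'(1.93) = -302.05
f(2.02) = -178.78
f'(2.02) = -343.53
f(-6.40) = -14374.18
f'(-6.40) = 9092.14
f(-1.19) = -5.44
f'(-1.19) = 50.68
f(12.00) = -192112.00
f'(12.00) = -63554.00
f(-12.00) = -181696.00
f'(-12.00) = 60958.00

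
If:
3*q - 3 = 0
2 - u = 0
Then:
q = 1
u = 2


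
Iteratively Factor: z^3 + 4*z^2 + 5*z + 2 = (z + 2)*(z^2 + 2*z + 1) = (z + 1)*(z + 2)*(z + 1)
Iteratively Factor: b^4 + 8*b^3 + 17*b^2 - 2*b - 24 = (b + 2)*(b^3 + 6*b^2 + 5*b - 12) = (b + 2)*(b + 4)*(b^2 + 2*b - 3) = (b + 2)*(b + 3)*(b + 4)*(b - 1)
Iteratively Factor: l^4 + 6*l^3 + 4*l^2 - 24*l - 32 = (l + 2)*(l^3 + 4*l^2 - 4*l - 16) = (l - 2)*(l + 2)*(l^2 + 6*l + 8) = (l - 2)*(l + 2)*(l + 4)*(l + 2)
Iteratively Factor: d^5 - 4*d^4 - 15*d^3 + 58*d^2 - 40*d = (d + 4)*(d^4 - 8*d^3 + 17*d^2 - 10*d) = (d - 5)*(d + 4)*(d^3 - 3*d^2 + 2*d) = (d - 5)*(d - 1)*(d + 4)*(d^2 - 2*d) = (d - 5)*(d - 2)*(d - 1)*(d + 4)*(d)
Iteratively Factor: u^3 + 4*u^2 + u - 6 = (u - 1)*(u^2 + 5*u + 6) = (u - 1)*(u + 3)*(u + 2)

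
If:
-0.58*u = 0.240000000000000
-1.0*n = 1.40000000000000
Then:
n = -1.40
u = -0.41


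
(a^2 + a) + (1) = a^2 + a + 1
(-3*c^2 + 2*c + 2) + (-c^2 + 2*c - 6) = -4*c^2 + 4*c - 4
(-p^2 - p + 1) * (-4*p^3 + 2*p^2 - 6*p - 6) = 4*p^5 + 2*p^4 + 14*p^2 - 6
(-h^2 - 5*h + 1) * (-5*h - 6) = 5*h^3 + 31*h^2 + 25*h - 6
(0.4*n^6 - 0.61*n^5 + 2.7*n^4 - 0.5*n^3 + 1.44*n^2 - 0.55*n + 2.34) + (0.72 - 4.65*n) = 0.4*n^6 - 0.61*n^5 + 2.7*n^4 - 0.5*n^3 + 1.44*n^2 - 5.2*n + 3.06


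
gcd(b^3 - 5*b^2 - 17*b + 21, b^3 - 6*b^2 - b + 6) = b - 1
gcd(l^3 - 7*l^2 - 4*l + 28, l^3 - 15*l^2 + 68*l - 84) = l^2 - 9*l + 14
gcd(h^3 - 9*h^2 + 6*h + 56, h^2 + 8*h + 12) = h + 2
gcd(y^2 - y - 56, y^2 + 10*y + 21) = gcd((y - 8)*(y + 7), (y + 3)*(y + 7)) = y + 7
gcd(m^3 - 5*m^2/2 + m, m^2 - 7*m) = m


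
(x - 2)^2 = x^2 - 4*x + 4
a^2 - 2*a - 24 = (a - 6)*(a + 4)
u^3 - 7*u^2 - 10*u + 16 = (u - 8)*(u - 1)*(u + 2)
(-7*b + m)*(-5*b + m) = 35*b^2 - 12*b*m + m^2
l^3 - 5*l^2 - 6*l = l*(l - 6)*(l + 1)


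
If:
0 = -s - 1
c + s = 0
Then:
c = 1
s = -1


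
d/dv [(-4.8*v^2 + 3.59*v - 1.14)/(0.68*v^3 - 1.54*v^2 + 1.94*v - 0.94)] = (3.264*v^4 - 4.8824*v^3 - 1.4578*v^2 + 5.5128*v - 1.163)/(0.4624*v^6 - 2.0944*v^5 + 5.01*v^4 - 7.2536*v^3 + 6.6588*v^2 - 3.6472*v + 0.8836)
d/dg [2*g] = 2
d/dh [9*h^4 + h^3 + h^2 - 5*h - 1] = 36*h^3 + 3*h^2 + 2*h - 5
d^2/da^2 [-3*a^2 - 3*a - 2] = -6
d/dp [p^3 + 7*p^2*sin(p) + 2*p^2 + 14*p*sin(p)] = 7*p^2*cos(p) + 3*p^2 + 14*sqrt(2)*p*sin(p + pi/4) + 4*p + 14*sin(p)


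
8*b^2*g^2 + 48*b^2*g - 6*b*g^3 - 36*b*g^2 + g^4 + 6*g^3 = g*(-4*b + g)*(-2*b + g)*(g + 6)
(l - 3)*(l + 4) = l^2 + l - 12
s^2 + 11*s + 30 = (s + 5)*(s + 6)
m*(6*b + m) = 6*b*m + m^2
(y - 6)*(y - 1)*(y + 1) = y^3 - 6*y^2 - y + 6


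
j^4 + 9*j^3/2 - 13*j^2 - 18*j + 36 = (j - 2)*(j - 3/2)*(j + 2)*(j + 6)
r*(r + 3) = r^2 + 3*r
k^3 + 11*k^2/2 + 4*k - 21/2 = (k - 1)*(k + 3)*(k + 7/2)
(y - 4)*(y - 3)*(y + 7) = y^3 - 37*y + 84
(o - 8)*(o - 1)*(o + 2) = o^3 - 7*o^2 - 10*o + 16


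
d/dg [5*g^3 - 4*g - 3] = 15*g^2 - 4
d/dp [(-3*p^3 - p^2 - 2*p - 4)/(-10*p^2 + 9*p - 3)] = 2*(15*p^4 - 27*p^3 - p^2 - 37*p + 21)/(100*p^4 - 180*p^3 + 141*p^2 - 54*p + 9)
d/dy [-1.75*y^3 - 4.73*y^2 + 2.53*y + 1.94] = -5.25*y^2 - 9.46*y + 2.53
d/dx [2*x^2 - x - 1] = 4*x - 1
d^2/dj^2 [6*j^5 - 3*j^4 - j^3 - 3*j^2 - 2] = 120*j^3 - 36*j^2 - 6*j - 6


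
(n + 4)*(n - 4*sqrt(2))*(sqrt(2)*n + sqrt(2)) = sqrt(2)*n^3 - 8*n^2 + 5*sqrt(2)*n^2 - 40*n + 4*sqrt(2)*n - 32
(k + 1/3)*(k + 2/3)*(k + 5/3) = k^3 + 8*k^2/3 + 17*k/9 + 10/27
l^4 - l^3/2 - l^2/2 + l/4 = l*(l - 1/2)*(l - sqrt(2)/2)*(l + sqrt(2)/2)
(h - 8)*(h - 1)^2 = h^3 - 10*h^2 + 17*h - 8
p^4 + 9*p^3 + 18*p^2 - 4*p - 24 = (p - 1)*(p + 2)^2*(p + 6)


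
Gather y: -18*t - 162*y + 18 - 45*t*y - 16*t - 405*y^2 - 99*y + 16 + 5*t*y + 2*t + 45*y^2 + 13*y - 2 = -32*t - 360*y^2 + y*(-40*t - 248) + 32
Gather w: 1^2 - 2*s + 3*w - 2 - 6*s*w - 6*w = -2*s + w*(-6*s - 3) - 1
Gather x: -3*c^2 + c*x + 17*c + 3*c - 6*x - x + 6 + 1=-3*c^2 + 20*c + x*(c - 7) + 7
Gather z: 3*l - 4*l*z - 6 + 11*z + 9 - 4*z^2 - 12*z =3*l - 4*z^2 + z*(-4*l - 1) + 3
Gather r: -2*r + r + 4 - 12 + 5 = -r - 3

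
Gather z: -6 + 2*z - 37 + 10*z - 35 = 12*z - 78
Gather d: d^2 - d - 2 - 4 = d^2 - d - 6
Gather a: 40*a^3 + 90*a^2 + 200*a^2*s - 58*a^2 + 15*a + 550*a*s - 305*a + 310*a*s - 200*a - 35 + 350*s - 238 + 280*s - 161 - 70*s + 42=40*a^3 + a^2*(200*s + 32) + a*(860*s - 490) + 560*s - 392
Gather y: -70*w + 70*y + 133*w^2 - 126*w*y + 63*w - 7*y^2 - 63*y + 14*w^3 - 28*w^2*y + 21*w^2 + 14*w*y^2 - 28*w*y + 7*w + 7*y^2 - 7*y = 14*w^3 + 154*w^2 + 14*w*y^2 + y*(-28*w^2 - 154*w)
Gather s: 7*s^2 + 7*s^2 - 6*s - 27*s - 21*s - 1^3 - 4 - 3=14*s^2 - 54*s - 8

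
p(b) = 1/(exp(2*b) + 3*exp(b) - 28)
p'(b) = (-2*exp(2*b) - 3*exp(b))/(exp(2*b) + 3*exp(b) - 28)^2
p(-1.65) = -0.04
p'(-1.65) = -0.00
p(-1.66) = -0.04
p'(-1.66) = -0.00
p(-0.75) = -0.04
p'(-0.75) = -0.00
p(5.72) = 0.00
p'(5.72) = -0.00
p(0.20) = -0.04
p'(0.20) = -0.01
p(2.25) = 0.01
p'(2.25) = -0.03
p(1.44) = 0.40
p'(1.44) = -7.87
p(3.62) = 0.00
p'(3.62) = -0.00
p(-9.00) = -0.04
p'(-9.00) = 0.00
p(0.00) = -0.04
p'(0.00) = -0.00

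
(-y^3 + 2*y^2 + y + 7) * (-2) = 2*y^3 - 4*y^2 - 2*y - 14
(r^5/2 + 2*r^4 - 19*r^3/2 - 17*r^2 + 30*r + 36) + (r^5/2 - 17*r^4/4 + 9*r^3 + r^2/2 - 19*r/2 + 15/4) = r^5 - 9*r^4/4 - r^3/2 - 33*r^2/2 + 41*r/2 + 159/4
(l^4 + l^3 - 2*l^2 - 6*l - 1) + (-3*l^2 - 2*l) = l^4 + l^3 - 5*l^2 - 8*l - 1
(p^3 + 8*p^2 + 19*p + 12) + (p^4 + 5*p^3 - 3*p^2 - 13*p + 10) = p^4 + 6*p^3 + 5*p^2 + 6*p + 22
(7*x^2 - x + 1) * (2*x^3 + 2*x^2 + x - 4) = 14*x^5 + 12*x^4 + 7*x^3 - 27*x^2 + 5*x - 4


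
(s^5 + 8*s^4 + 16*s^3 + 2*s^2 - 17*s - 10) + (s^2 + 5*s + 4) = s^5 + 8*s^4 + 16*s^3 + 3*s^2 - 12*s - 6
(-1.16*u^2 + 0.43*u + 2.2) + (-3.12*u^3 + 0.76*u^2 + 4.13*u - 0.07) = -3.12*u^3 - 0.4*u^2 + 4.56*u + 2.13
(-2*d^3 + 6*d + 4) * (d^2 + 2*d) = -2*d^5 - 4*d^4 + 6*d^3 + 16*d^2 + 8*d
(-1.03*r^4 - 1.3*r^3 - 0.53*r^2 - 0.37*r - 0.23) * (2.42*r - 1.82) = -2.4926*r^5 - 1.2714*r^4 + 1.0834*r^3 + 0.0692000000000002*r^2 + 0.1168*r + 0.4186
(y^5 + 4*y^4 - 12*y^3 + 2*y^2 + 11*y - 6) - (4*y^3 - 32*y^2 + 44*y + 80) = y^5 + 4*y^4 - 16*y^3 + 34*y^2 - 33*y - 86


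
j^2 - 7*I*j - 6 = (j - 6*I)*(j - I)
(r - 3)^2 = r^2 - 6*r + 9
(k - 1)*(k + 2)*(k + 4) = k^3 + 5*k^2 + 2*k - 8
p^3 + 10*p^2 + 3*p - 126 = (p - 3)*(p + 6)*(p + 7)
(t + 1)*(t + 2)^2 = t^3 + 5*t^2 + 8*t + 4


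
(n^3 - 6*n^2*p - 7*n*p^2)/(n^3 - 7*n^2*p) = (n + p)/n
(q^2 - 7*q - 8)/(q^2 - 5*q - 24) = (q + 1)/(q + 3)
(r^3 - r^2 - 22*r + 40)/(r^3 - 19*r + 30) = (r - 4)/(r - 3)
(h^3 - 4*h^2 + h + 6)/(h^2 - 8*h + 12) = (h^2 - 2*h - 3)/(h - 6)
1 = 1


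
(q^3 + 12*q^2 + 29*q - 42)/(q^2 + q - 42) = (q^2 + 5*q - 6)/(q - 6)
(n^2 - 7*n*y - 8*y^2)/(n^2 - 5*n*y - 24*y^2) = (n + y)/(n + 3*y)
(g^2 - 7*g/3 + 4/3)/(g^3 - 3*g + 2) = (g - 4/3)/(g^2 + g - 2)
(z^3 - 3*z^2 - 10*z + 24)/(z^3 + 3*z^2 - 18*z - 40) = (z^2 + z - 6)/(z^2 + 7*z + 10)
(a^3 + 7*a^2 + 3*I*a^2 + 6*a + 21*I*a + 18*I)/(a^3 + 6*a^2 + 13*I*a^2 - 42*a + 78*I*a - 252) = (a^2 + a*(1 + 3*I) + 3*I)/(a^2 + 13*I*a - 42)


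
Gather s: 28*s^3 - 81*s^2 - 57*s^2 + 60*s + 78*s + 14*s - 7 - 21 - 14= 28*s^3 - 138*s^2 + 152*s - 42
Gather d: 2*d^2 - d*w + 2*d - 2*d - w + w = 2*d^2 - d*w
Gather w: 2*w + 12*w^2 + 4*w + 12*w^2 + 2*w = 24*w^2 + 8*w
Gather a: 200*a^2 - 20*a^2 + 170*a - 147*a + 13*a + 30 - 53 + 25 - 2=180*a^2 + 36*a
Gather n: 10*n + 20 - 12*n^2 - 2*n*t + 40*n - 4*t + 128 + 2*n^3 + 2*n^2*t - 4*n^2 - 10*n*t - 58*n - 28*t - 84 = 2*n^3 + n^2*(2*t - 16) + n*(-12*t - 8) - 32*t + 64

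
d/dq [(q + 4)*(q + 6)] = 2*q + 10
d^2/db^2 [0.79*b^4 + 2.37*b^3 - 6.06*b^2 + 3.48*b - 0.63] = 9.48*b^2 + 14.22*b - 12.12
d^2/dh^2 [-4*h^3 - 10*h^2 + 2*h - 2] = -24*h - 20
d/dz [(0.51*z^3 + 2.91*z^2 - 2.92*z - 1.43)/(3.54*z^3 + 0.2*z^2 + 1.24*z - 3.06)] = (-8.88178419700125e-16*z^5 - 10.1994*z^4 + 21.9384*z^3 + 14.6972*z^2 - 17.2372*z + 10.7084)/(12.5316*z^6 + 1.416*z^5 + 8.8192*z^4 - 21.1688*z^3 + 0.3136*z^2 - 7.5888*z + 9.3636)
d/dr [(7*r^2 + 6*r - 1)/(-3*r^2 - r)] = (11*r^2 - 6*r - 1)/(r^2*(9*r^2 + 6*r + 1))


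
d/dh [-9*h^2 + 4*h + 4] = 4 - 18*h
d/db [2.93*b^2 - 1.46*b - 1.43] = 5.86*b - 1.46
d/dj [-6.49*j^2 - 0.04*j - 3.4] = -12.98*j - 0.04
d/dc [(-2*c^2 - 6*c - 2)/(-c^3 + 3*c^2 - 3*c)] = 2*(-c^4 - 6*c^3 + 9*c^2 + 6*c - 3)/(c^2*(c^4 - 6*c^3 + 15*c^2 - 18*c + 9))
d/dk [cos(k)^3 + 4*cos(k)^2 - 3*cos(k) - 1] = 3*sin(k)^3 - 8*sin(k)*cos(k)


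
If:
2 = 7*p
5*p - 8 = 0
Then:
No Solution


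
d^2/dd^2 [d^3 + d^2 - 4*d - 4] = 6*d + 2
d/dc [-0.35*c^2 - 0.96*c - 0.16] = -0.7*c - 0.96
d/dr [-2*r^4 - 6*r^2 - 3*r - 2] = -8*r^3 - 12*r - 3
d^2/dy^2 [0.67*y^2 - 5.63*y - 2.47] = 1.34000000000000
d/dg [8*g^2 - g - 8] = 16*g - 1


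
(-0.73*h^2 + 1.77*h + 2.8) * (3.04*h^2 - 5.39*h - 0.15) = -2.2192*h^4 + 9.3155*h^3 - 0.918800000000002*h^2 - 15.3575*h - 0.42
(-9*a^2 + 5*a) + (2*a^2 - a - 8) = -7*a^2 + 4*a - 8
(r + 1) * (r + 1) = r^2 + 2*r + 1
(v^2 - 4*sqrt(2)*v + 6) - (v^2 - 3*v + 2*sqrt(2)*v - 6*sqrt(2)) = -6*sqrt(2)*v + 3*v + 6 + 6*sqrt(2)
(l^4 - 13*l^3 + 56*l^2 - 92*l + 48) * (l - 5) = l^5 - 18*l^4 + 121*l^3 - 372*l^2 + 508*l - 240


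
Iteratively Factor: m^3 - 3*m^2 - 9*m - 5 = (m + 1)*(m^2 - 4*m - 5) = (m - 5)*(m + 1)*(m + 1)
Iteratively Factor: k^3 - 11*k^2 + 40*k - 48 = (k - 3)*(k^2 - 8*k + 16) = (k - 4)*(k - 3)*(k - 4)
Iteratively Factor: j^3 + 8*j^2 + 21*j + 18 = (j + 3)*(j^2 + 5*j + 6) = (j + 3)^2*(j + 2)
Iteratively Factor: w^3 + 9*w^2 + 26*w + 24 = (w + 4)*(w^2 + 5*w + 6) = (w + 3)*(w + 4)*(w + 2)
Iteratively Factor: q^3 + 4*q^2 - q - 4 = (q + 1)*(q^2 + 3*q - 4) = (q + 1)*(q + 4)*(q - 1)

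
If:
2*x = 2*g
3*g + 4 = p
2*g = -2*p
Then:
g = -1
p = 1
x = -1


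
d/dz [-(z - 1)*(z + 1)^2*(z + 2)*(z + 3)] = -5*z^4 - 24*z^3 - 30*z^2 + 11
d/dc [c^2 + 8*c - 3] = 2*c + 8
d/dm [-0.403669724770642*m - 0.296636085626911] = -0.403669724770642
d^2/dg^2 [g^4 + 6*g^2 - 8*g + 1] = 12*g^2 + 12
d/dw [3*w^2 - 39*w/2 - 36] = 6*w - 39/2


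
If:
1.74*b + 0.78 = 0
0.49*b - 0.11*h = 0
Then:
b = -0.45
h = -2.00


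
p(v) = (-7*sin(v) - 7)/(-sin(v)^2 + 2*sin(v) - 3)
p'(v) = (2*sin(v)*cos(v) - 2*cos(v))*(-7*sin(v) - 7)/(-sin(v)^2 + 2*sin(v) - 3)^2 - 7*cos(v)/(-sin(v)^2 + 2*sin(v) - 3) = 7*(-2*sin(v) + cos(v)^2 + 4)*cos(v)/(sin(v)^2 - 2*sin(v) + 3)^2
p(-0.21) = 1.60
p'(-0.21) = 3.07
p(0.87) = 6.01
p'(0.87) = 3.08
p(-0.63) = 0.64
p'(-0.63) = 1.61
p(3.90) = 0.45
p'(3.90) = -1.28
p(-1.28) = 0.05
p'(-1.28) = 0.35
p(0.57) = 4.87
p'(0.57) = 4.37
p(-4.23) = 6.56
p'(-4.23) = -1.96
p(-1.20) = 0.08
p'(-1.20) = 0.46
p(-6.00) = 3.56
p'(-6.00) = 4.62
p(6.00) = 1.39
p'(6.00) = 2.78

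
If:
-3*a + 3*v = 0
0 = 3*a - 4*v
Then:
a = 0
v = 0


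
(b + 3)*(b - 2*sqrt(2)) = b^2 - 2*sqrt(2)*b + 3*b - 6*sqrt(2)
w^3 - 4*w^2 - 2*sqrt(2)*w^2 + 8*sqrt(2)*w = w*(w - 4)*(w - 2*sqrt(2))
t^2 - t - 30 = (t - 6)*(t + 5)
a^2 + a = a*(a + 1)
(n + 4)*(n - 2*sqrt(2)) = n^2 - 2*sqrt(2)*n + 4*n - 8*sqrt(2)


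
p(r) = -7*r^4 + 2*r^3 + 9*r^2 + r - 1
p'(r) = -28*r^3 + 6*r^2 + 18*r + 1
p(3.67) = -1047.13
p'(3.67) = -1236.19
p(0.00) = -1.00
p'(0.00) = 1.00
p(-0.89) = -0.56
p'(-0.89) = 9.47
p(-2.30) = -175.91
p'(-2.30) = 332.02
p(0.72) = 3.25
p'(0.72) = 6.62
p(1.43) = -4.59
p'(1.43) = -42.87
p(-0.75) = 0.25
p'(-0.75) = 2.69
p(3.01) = -436.51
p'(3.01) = -654.04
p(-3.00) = -544.00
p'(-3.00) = 757.00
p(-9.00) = -46666.00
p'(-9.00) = 20737.00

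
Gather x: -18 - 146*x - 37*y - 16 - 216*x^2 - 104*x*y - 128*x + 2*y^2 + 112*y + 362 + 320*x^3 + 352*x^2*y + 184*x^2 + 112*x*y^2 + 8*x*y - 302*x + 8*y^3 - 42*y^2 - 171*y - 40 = 320*x^3 + x^2*(352*y - 32) + x*(112*y^2 - 96*y - 576) + 8*y^3 - 40*y^2 - 96*y + 288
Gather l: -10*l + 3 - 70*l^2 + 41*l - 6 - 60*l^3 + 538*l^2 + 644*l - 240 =-60*l^3 + 468*l^2 + 675*l - 243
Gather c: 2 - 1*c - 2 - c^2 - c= -c^2 - 2*c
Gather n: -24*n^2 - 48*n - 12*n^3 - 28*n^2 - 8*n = -12*n^3 - 52*n^2 - 56*n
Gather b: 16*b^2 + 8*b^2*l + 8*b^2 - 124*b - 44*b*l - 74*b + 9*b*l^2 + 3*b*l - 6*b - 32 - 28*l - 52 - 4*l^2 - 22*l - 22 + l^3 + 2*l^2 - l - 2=b^2*(8*l + 24) + b*(9*l^2 - 41*l - 204) + l^3 - 2*l^2 - 51*l - 108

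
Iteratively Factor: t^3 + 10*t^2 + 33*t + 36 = (t + 4)*(t^2 + 6*t + 9) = (t + 3)*(t + 4)*(t + 3)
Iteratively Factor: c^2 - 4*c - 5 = (c + 1)*(c - 5)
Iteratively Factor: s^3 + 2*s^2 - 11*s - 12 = (s + 4)*(s^2 - 2*s - 3) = (s + 1)*(s + 4)*(s - 3)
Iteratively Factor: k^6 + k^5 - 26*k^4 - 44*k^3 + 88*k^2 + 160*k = (k + 2)*(k^5 - k^4 - 24*k^3 + 4*k^2 + 80*k) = (k - 5)*(k + 2)*(k^4 + 4*k^3 - 4*k^2 - 16*k) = k*(k - 5)*(k + 2)*(k^3 + 4*k^2 - 4*k - 16) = k*(k - 5)*(k + 2)*(k + 4)*(k^2 - 4) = k*(k - 5)*(k - 2)*(k + 2)*(k + 4)*(k + 2)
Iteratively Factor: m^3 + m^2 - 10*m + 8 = (m - 1)*(m^2 + 2*m - 8) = (m - 1)*(m + 4)*(m - 2)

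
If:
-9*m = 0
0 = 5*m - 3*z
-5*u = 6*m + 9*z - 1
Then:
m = 0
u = 1/5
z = 0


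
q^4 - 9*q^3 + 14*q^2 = q^2*(q - 7)*(q - 2)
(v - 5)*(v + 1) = v^2 - 4*v - 5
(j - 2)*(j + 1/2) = j^2 - 3*j/2 - 1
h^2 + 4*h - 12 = (h - 2)*(h + 6)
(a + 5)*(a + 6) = a^2 + 11*a + 30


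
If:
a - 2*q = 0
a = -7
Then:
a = -7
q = -7/2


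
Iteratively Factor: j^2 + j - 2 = (j - 1)*(j + 2)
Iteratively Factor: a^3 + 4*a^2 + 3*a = (a)*(a^2 + 4*a + 3) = a*(a + 1)*(a + 3)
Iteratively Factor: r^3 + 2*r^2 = (r + 2)*(r^2) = r*(r + 2)*(r)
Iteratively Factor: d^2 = (d)*(d)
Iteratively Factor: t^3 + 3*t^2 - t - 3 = (t - 1)*(t^2 + 4*t + 3) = (t - 1)*(t + 3)*(t + 1)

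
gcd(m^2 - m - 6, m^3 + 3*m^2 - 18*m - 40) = m + 2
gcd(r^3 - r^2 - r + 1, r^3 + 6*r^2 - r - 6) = r^2 - 1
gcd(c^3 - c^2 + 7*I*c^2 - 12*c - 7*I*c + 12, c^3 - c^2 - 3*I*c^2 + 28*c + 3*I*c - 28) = c^2 + c*(-1 + 4*I) - 4*I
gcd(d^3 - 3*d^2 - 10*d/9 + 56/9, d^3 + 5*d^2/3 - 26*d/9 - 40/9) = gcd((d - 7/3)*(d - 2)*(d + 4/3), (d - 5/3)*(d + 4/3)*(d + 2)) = d + 4/3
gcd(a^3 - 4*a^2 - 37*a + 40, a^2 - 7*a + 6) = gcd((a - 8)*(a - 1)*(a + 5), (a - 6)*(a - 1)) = a - 1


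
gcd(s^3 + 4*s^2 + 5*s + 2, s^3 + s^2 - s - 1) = s^2 + 2*s + 1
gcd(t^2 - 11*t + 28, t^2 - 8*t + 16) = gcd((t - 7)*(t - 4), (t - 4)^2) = t - 4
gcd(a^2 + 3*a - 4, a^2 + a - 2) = a - 1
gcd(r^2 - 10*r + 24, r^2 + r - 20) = r - 4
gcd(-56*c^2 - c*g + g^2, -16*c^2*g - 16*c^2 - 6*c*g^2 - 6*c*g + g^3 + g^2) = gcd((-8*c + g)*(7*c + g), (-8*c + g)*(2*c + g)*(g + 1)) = 8*c - g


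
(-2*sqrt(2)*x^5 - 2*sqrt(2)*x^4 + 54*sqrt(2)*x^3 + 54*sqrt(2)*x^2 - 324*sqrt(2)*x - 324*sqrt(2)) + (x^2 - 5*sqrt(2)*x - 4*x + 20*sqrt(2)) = -2*sqrt(2)*x^5 - 2*sqrt(2)*x^4 + 54*sqrt(2)*x^3 + x^2 + 54*sqrt(2)*x^2 - 329*sqrt(2)*x - 4*x - 304*sqrt(2)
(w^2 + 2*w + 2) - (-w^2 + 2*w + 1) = 2*w^2 + 1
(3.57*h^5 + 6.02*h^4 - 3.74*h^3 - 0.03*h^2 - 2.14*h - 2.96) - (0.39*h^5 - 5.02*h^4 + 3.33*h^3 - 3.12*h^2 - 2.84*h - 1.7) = 3.18*h^5 + 11.04*h^4 - 7.07*h^3 + 3.09*h^2 + 0.7*h - 1.26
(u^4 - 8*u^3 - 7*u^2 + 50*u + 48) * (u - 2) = u^5 - 10*u^4 + 9*u^3 + 64*u^2 - 52*u - 96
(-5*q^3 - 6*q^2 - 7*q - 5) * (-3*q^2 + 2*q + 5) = 15*q^5 + 8*q^4 - 16*q^3 - 29*q^2 - 45*q - 25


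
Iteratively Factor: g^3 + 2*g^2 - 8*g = (g - 2)*(g^2 + 4*g) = g*(g - 2)*(g + 4)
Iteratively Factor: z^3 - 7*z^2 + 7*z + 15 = (z - 5)*(z^2 - 2*z - 3) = (z - 5)*(z - 3)*(z + 1)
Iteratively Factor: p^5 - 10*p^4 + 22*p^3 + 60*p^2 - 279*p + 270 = (p + 3)*(p^4 - 13*p^3 + 61*p^2 - 123*p + 90) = (p - 3)*(p + 3)*(p^3 - 10*p^2 + 31*p - 30) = (p - 3)^2*(p + 3)*(p^2 - 7*p + 10) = (p - 3)^2*(p - 2)*(p + 3)*(p - 5)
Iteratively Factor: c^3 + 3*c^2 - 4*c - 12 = (c + 3)*(c^2 - 4) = (c - 2)*(c + 3)*(c + 2)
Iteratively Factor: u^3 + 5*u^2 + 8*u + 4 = (u + 2)*(u^2 + 3*u + 2) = (u + 1)*(u + 2)*(u + 2)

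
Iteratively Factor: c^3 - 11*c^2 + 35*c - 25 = (c - 5)*(c^2 - 6*c + 5) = (c - 5)^2*(c - 1)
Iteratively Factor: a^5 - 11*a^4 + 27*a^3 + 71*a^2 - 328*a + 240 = (a - 4)*(a^4 - 7*a^3 - a^2 + 67*a - 60) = (a - 4)*(a - 1)*(a^3 - 6*a^2 - 7*a + 60) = (a - 5)*(a - 4)*(a - 1)*(a^2 - a - 12) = (a - 5)*(a - 4)^2*(a - 1)*(a + 3)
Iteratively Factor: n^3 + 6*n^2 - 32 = (n + 4)*(n^2 + 2*n - 8) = (n - 2)*(n + 4)*(n + 4)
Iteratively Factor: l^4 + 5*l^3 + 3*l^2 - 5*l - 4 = (l + 4)*(l^3 + l^2 - l - 1) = (l + 1)*(l + 4)*(l^2 - 1) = (l + 1)^2*(l + 4)*(l - 1)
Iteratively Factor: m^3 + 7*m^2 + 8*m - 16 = (m + 4)*(m^2 + 3*m - 4) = (m + 4)^2*(m - 1)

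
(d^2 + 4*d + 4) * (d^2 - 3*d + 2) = d^4 + d^3 - 6*d^2 - 4*d + 8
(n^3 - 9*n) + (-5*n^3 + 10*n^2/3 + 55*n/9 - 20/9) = -4*n^3 + 10*n^2/3 - 26*n/9 - 20/9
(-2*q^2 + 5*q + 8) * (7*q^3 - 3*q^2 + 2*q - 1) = -14*q^5 + 41*q^4 + 37*q^3 - 12*q^2 + 11*q - 8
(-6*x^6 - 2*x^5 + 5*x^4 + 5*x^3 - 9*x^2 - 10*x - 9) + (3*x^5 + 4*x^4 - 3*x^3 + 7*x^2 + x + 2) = -6*x^6 + x^5 + 9*x^4 + 2*x^3 - 2*x^2 - 9*x - 7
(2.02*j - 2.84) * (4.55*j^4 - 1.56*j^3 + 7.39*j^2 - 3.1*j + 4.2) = 9.191*j^5 - 16.0732*j^4 + 19.3582*j^3 - 27.2496*j^2 + 17.288*j - 11.928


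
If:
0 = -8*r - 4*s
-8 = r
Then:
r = -8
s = 16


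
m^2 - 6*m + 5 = (m - 5)*(m - 1)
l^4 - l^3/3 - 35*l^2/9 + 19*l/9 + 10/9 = (l - 5/3)*(l - 1)*(l + 1/3)*(l + 2)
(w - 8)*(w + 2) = w^2 - 6*w - 16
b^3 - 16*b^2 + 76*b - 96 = (b - 8)*(b - 6)*(b - 2)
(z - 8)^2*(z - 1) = z^3 - 17*z^2 + 80*z - 64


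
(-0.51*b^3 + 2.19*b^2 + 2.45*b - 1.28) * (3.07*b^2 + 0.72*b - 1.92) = -1.5657*b^5 + 6.3561*b^4 + 10.0775*b^3 - 6.3704*b^2 - 5.6256*b + 2.4576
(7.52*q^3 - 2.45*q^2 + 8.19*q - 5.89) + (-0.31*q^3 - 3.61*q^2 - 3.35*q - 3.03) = 7.21*q^3 - 6.06*q^2 + 4.84*q - 8.92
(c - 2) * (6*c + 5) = 6*c^2 - 7*c - 10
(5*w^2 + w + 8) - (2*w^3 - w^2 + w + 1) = -2*w^3 + 6*w^2 + 7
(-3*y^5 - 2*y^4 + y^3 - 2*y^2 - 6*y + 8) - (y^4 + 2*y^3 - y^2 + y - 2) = -3*y^5 - 3*y^4 - y^3 - y^2 - 7*y + 10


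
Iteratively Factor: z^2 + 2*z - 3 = (z - 1)*(z + 3)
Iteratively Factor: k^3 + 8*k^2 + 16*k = (k)*(k^2 + 8*k + 16) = k*(k + 4)*(k + 4)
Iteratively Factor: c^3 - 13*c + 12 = (c + 4)*(c^2 - 4*c + 3) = (c - 3)*(c + 4)*(c - 1)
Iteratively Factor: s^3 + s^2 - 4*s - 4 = (s - 2)*(s^2 + 3*s + 2) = (s - 2)*(s + 2)*(s + 1)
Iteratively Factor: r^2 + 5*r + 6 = (r + 2)*(r + 3)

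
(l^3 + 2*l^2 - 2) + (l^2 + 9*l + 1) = l^3 + 3*l^2 + 9*l - 1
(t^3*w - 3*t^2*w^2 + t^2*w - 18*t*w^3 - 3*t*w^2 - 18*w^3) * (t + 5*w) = t^4*w + 2*t^3*w^2 + t^3*w - 33*t^2*w^3 + 2*t^2*w^2 - 90*t*w^4 - 33*t*w^3 - 90*w^4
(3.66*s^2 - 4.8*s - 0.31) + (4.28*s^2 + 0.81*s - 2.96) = 7.94*s^2 - 3.99*s - 3.27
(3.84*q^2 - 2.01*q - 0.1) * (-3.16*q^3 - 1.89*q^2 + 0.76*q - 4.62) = -12.1344*q^5 - 0.906*q^4 + 7.0333*q^3 - 19.0794*q^2 + 9.2102*q + 0.462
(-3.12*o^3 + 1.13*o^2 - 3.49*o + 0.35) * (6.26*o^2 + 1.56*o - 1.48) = -19.5312*o^5 + 2.2066*o^4 - 15.467*o^3 - 4.9258*o^2 + 5.7112*o - 0.518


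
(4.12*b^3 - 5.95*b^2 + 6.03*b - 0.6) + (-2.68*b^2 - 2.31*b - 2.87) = 4.12*b^3 - 8.63*b^2 + 3.72*b - 3.47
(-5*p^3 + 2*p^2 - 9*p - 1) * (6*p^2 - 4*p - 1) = -30*p^5 + 32*p^4 - 57*p^3 + 28*p^2 + 13*p + 1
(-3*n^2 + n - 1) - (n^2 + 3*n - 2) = -4*n^2 - 2*n + 1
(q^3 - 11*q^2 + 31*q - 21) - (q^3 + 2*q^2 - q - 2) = -13*q^2 + 32*q - 19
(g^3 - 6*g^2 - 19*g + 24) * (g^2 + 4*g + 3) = g^5 - 2*g^4 - 40*g^3 - 70*g^2 + 39*g + 72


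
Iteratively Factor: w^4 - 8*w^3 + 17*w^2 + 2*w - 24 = (w - 2)*(w^3 - 6*w^2 + 5*w + 12) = (w - 3)*(w - 2)*(w^2 - 3*w - 4) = (w - 4)*(w - 3)*(w - 2)*(w + 1)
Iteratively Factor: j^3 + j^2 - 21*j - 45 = (j + 3)*(j^2 - 2*j - 15) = (j - 5)*(j + 3)*(j + 3)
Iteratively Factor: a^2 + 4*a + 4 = (a + 2)*(a + 2)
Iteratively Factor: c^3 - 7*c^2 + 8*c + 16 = (c + 1)*(c^2 - 8*c + 16) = (c - 4)*(c + 1)*(c - 4)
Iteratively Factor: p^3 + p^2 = (p)*(p^2 + p) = p^2*(p + 1)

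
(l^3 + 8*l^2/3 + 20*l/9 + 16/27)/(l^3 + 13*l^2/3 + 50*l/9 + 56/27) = (3*l + 2)/(3*l + 7)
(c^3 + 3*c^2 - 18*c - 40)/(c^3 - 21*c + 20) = (c + 2)/(c - 1)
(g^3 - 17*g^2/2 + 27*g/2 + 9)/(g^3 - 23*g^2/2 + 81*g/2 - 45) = (2*g + 1)/(2*g - 5)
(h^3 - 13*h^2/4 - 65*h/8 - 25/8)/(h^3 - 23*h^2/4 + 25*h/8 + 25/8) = (4*h + 5)/(4*h - 5)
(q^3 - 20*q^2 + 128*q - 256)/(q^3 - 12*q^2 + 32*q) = (q - 8)/q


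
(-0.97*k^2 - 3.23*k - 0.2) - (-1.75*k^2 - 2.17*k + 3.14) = 0.78*k^2 - 1.06*k - 3.34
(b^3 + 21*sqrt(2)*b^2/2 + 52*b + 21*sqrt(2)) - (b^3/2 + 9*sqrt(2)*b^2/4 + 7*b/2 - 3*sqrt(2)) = b^3/2 + 33*sqrt(2)*b^2/4 + 97*b/2 + 24*sqrt(2)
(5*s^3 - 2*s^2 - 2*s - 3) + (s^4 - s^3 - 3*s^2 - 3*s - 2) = s^4 + 4*s^3 - 5*s^2 - 5*s - 5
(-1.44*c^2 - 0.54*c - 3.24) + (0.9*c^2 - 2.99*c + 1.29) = -0.54*c^2 - 3.53*c - 1.95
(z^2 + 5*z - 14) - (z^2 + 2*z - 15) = 3*z + 1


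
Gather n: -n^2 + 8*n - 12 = -n^2 + 8*n - 12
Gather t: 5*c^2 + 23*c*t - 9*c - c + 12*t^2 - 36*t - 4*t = 5*c^2 - 10*c + 12*t^2 + t*(23*c - 40)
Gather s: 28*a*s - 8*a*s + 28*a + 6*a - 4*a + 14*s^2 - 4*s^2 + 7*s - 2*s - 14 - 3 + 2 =30*a + 10*s^2 + s*(20*a + 5) - 15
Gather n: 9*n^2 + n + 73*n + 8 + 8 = 9*n^2 + 74*n + 16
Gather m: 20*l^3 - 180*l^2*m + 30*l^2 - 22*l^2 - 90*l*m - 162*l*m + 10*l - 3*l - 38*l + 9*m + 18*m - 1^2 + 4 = 20*l^3 + 8*l^2 - 31*l + m*(-180*l^2 - 252*l + 27) + 3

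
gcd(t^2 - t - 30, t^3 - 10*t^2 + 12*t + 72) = t - 6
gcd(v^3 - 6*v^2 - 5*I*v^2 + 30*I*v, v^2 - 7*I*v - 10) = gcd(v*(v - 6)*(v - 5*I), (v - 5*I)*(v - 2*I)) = v - 5*I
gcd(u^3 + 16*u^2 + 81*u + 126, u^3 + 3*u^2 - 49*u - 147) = u^2 + 10*u + 21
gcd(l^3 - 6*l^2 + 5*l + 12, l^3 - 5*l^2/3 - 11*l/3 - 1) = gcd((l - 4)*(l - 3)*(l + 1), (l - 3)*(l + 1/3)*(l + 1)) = l^2 - 2*l - 3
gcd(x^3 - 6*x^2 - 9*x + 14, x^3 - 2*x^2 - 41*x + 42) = x^2 - 8*x + 7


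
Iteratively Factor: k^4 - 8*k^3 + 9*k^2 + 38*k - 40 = (k + 2)*(k^3 - 10*k^2 + 29*k - 20) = (k - 1)*(k + 2)*(k^2 - 9*k + 20) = (k - 4)*(k - 1)*(k + 2)*(k - 5)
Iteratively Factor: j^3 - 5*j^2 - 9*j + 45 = (j + 3)*(j^2 - 8*j + 15) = (j - 5)*(j + 3)*(j - 3)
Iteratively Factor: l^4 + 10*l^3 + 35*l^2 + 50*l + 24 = (l + 1)*(l^3 + 9*l^2 + 26*l + 24) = (l + 1)*(l + 4)*(l^2 + 5*l + 6) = (l + 1)*(l + 3)*(l + 4)*(l + 2)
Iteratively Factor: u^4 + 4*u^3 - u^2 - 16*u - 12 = (u + 1)*(u^3 + 3*u^2 - 4*u - 12) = (u + 1)*(u + 3)*(u^2 - 4) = (u + 1)*(u + 2)*(u + 3)*(u - 2)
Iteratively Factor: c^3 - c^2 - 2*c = (c + 1)*(c^2 - 2*c) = c*(c + 1)*(c - 2)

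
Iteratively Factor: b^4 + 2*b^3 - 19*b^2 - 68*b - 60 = (b + 2)*(b^3 - 19*b - 30) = (b - 5)*(b + 2)*(b^2 + 5*b + 6) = (b - 5)*(b + 2)*(b + 3)*(b + 2)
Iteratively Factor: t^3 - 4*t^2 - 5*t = (t)*(t^2 - 4*t - 5) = t*(t - 5)*(t + 1)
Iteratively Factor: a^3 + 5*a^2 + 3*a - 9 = (a + 3)*(a^2 + 2*a - 3) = (a - 1)*(a + 3)*(a + 3)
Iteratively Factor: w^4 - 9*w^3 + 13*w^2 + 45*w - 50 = (w - 5)*(w^3 - 4*w^2 - 7*w + 10) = (w - 5)^2*(w^2 + w - 2) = (w - 5)^2*(w + 2)*(w - 1)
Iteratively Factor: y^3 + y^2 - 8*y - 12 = (y + 2)*(y^2 - y - 6) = (y + 2)^2*(y - 3)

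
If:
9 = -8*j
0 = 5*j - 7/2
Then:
No Solution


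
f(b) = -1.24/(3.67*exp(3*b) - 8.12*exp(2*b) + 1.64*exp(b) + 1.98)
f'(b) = -1.24*(-11.01*exp(3*b) + 16.24*exp(2*b) - 1.64*exp(b))/(3.67*exp(3*b) - 8.12*exp(2*b) + 1.64*exp(b) + 1.98)^2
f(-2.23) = -0.60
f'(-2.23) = 0.00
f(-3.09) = -0.61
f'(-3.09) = 0.01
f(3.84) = -0.00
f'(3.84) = 0.00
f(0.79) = -0.23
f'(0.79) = 1.79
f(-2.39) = -0.60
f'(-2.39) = 0.01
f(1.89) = -0.00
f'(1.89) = 0.01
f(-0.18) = 7.02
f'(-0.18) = -140.92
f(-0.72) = -0.97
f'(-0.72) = -1.35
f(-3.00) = -0.61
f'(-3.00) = 0.01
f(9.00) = 0.00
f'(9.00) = 0.00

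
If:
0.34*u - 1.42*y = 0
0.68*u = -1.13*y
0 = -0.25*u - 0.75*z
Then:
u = 0.00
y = 0.00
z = 0.00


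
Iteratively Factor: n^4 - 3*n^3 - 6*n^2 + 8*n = (n)*(n^3 - 3*n^2 - 6*n + 8) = n*(n + 2)*(n^2 - 5*n + 4) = n*(n - 1)*(n + 2)*(n - 4)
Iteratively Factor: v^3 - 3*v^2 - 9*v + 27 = (v - 3)*(v^2 - 9) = (v - 3)^2*(v + 3)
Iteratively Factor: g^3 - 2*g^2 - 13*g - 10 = (g + 2)*(g^2 - 4*g - 5) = (g - 5)*(g + 2)*(g + 1)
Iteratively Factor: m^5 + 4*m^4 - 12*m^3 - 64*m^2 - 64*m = (m - 4)*(m^4 + 8*m^3 + 20*m^2 + 16*m) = m*(m - 4)*(m^3 + 8*m^2 + 20*m + 16) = m*(m - 4)*(m + 4)*(m^2 + 4*m + 4) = m*(m - 4)*(m + 2)*(m + 4)*(m + 2)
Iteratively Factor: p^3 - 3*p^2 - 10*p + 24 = (p - 4)*(p^2 + p - 6) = (p - 4)*(p + 3)*(p - 2)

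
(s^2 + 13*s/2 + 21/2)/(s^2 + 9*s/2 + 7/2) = (s + 3)/(s + 1)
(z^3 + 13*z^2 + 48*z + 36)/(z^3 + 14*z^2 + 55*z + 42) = (z + 6)/(z + 7)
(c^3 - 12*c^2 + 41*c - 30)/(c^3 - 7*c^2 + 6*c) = (c - 5)/c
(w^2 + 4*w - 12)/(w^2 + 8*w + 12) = (w - 2)/(w + 2)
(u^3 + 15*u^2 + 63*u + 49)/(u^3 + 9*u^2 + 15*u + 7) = (u + 7)/(u + 1)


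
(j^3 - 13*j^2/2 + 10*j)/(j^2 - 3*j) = (j^2 - 13*j/2 + 10)/(j - 3)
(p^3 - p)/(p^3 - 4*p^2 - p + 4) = p/(p - 4)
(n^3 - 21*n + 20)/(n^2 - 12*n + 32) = (n^2 + 4*n - 5)/(n - 8)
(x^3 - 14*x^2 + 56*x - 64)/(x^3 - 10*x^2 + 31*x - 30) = (x^2 - 12*x + 32)/(x^2 - 8*x + 15)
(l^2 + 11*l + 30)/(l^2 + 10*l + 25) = (l + 6)/(l + 5)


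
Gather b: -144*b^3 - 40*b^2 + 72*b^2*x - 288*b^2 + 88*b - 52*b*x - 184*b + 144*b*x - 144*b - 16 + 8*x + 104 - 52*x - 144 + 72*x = -144*b^3 + b^2*(72*x - 328) + b*(92*x - 240) + 28*x - 56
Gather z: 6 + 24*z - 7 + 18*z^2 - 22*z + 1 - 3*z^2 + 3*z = 15*z^2 + 5*z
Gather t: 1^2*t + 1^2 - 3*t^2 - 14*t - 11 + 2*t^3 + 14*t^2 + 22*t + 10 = 2*t^3 + 11*t^2 + 9*t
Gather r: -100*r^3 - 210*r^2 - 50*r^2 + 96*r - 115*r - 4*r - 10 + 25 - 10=-100*r^3 - 260*r^2 - 23*r + 5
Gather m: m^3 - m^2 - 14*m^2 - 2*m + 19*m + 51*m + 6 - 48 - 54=m^3 - 15*m^2 + 68*m - 96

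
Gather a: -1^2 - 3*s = -3*s - 1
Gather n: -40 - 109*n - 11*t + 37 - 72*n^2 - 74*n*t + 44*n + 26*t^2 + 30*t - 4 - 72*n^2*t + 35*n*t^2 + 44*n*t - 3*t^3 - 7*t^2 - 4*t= n^2*(-72*t - 72) + n*(35*t^2 - 30*t - 65) - 3*t^3 + 19*t^2 + 15*t - 7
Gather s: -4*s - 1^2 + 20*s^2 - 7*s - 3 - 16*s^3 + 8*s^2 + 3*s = -16*s^3 + 28*s^2 - 8*s - 4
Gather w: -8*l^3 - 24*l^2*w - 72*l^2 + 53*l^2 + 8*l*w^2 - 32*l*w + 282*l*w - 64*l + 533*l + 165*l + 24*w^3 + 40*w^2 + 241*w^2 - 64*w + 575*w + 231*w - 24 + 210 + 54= -8*l^3 - 19*l^2 + 634*l + 24*w^3 + w^2*(8*l + 281) + w*(-24*l^2 + 250*l + 742) + 240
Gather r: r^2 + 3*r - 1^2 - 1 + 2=r^2 + 3*r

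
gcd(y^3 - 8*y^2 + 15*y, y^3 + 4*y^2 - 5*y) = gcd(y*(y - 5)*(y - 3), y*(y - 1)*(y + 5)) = y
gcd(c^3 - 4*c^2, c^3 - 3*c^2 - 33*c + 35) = 1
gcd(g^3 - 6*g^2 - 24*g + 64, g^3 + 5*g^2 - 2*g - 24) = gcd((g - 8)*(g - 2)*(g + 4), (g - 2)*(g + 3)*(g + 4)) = g^2 + 2*g - 8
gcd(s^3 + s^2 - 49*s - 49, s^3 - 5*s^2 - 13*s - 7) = s^2 - 6*s - 7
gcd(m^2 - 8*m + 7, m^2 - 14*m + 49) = m - 7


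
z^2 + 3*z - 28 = (z - 4)*(z + 7)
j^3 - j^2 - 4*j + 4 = (j - 2)*(j - 1)*(j + 2)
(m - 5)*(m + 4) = m^2 - m - 20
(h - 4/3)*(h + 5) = h^2 + 11*h/3 - 20/3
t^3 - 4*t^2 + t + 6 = (t - 3)*(t - 2)*(t + 1)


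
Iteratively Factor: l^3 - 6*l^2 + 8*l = (l - 2)*(l^2 - 4*l) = l*(l - 2)*(l - 4)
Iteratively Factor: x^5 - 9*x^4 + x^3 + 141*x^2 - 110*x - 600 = (x - 4)*(x^4 - 5*x^3 - 19*x^2 + 65*x + 150) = (x - 4)*(x + 2)*(x^3 - 7*x^2 - 5*x + 75) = (x - 5)*(x - 4)*(x + 2)*(x^2 - 2*x - 15) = (x - 5)*(x - 4)*(x + 2)*(x + 3)*(x - 5)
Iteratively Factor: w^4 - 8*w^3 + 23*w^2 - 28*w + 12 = (w - 2)*(w^3 - 6*w^2 + 11*w - 6) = (w - 2)*(w - 1)*(w^2 - 5*w + 6) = (w - 3)*(w - 2)*(w - 1)*(w - 2)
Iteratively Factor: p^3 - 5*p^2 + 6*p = (p)*(p^2 - 5*p + 6) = p*(p - 3)*(p - 2)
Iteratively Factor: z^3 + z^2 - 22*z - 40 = (z + 2)*(z^2 - z - 20) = (z - 5)*(z + 2)*(z + 4)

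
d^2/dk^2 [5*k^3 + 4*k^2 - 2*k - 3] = 30*k + 8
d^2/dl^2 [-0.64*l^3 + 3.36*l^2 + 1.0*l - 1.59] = 6.72 - 3.84*l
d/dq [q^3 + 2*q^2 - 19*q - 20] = 3*q^2 + 4*q - 19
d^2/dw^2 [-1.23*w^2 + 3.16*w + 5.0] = -2.46000000000000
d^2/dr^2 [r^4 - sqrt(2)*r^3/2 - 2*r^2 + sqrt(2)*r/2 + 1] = 12*r^2 - 3*sqrt(2)*r - 4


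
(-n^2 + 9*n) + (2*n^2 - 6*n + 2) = n^2 + 3*n + 2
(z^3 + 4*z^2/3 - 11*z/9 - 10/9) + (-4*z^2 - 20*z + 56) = z^3 - 8*z^2/3 - 191*z/9 + 494/9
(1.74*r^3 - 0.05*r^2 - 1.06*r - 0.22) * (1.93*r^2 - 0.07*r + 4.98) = 3.3582*r^5 - 0.2183*r^4 + 6.6229*r^3 - 0.5994*r^2 - 5.2634*r - 1.0956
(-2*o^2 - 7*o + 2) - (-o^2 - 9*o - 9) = -o^2 + 2*o + 11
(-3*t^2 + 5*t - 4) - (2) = -3*t^2 + 5*t - 6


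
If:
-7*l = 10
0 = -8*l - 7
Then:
No Solution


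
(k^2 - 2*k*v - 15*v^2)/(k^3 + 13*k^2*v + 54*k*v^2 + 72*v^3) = (k - 5*v)/(k^2 + 10*k*v + 24*v^2)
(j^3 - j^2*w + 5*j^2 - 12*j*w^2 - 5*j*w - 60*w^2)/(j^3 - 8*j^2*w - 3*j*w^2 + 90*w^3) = (j^2 - 4*j*w + 5*j - 20*w)/(j^2 - 11*j*w + 30*w^2)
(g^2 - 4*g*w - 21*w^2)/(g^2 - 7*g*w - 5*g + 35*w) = (g + 3*w)/(g - 5)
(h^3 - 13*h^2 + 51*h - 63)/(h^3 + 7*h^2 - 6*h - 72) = (h^2 - 10*h + 21)/(h^2 + 10*h + 24)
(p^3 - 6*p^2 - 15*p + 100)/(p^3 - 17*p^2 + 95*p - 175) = (p + 4)/(p - 7)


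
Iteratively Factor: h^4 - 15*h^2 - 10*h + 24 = (h + 3)*(h^3 - 3*h^2 - 6*h + 8) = (h - 4)*(h + 3)*(h^2 + h - 2) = (h - 4)*(h + 2)*(h + 3)*(h - 1)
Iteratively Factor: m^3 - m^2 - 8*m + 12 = (m + 3)*(m^2 - 4*m + 4) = (m - 2)*(m + 3)*(m - 2)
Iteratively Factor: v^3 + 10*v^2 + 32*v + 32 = (v + 2)*(v^2 + 8*v + 16) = (v + 2)*(v + 4)*(v + 4)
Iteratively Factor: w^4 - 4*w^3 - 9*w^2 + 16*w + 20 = (w + 1)*(w^3 - 5*w^2 - 4*w + 20) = (w - 2)*(w + 1)*(w^2 - 3*w - 10) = (w - 2)*(w + 1)*(w + 2)*(w - 5)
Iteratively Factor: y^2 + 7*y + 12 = (y + 3)*(y + 4)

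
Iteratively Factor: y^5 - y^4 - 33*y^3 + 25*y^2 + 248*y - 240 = (y - 1)*(y^4 - 33*y^2 - 8*y + 240) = (y - 1)*(y + 4)*(y^3 - 4*y^2 - 17*y + 60) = (y - 1)*(y + 4)^2*(y^2 - 8*y + 15) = (y - 5)*(y - 1)*(y + 4)^2*(y - 3)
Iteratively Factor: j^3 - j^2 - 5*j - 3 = (j - 3)*(j^2 + 2*j + 1) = (j - 3)*(j + 1)*(j + 1)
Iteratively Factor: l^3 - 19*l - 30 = (l - 5)*(l^2 + 5*l + 6) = (l - 5)*(l + 3)*(l + 2)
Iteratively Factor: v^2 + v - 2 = (v + 2)*(v - 1)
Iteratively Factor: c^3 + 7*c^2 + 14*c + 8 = (c + 1)*(c^2 + 6*c + 8) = (c + 1)*(c + 2)*(c + 4)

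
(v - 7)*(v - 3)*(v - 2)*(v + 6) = v^4 - 6*v^3 - 31*v^2 + 204*v - 252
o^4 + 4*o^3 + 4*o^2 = o^2*(o + 2)^2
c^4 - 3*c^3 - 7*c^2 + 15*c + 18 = (c - 3)^2*(c + 1)*(c + 2)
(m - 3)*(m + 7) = m^2 + 4*m - 21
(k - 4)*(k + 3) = k^2 - k - 12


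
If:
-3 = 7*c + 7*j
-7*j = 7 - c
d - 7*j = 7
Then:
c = 1/2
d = 1/2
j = -13/14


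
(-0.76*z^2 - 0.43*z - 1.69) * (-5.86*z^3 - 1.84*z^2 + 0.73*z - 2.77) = 4.4536*z^5 + 3.9182*z^4 + 10.1398*z^3 + 4.9009*z^2 - 0.0426*z + 4.6813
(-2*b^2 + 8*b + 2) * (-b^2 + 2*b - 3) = 2*b^4 - 12*b^3 + 20*b^2 - 20*b - 6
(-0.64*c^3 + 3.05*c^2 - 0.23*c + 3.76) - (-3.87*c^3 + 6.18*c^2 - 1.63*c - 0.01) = 3.23*c^3 - 3.13*c^2 + 1.4*c + 3.77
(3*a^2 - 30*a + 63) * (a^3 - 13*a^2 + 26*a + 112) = 3*a^5 - 69*a^4 + 531*a^3 - 1263*a^2 - 1722*a + 7056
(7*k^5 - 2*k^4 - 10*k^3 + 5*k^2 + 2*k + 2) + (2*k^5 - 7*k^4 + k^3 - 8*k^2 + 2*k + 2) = 9*k^5 - 9*k^4 - 9*k^3 - 3*k^2 + 4*k + 4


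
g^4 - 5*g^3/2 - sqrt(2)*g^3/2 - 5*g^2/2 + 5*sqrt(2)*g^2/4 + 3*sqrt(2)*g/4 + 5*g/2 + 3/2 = (g - 3)*(g + 1/2)*(g - sqrt(2))*(g + sqrt(2)/2)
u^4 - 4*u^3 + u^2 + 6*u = u*(u - 3)*(u - 2)*(u + 1)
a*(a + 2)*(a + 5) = a^3 + 7*a^2 + 10*a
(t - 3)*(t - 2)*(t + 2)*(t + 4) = t^4 + t^3 - 16*t^2 - 4*t + 48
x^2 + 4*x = x*(x + 4)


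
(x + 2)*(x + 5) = x^2 + 7*x + 10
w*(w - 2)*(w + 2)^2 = w^4 + 2*w^3 - 4*w^2 - 8*w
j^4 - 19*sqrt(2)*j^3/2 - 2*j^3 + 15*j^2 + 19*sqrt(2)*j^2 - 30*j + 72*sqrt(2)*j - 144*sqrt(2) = (j - 2)*(j - 8*sqrt(2))*(j - 3*sqrt(2))*(j + 3*sqrt(2)/2)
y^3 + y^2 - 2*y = y*(y - 1)*(y + 2)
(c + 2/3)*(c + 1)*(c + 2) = c^3 + 11*c^2/3 + 4*c + 4/3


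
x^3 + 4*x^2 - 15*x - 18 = (x - 3)*(x + 1)*(x + 6)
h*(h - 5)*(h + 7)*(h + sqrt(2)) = h^4 + sqrt(2)*h^3 + 2*h^3 - 35*h^2 + 2*sqrt(2)*h^2 - 35*sqrt(2)*h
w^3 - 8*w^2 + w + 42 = (w - 7)*(w - 3)*(w + 2)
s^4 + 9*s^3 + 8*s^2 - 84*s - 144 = (s - 3)*(s + 2)*(s + 4)*(s + 6)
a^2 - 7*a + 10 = (a - 5)*(a - 2)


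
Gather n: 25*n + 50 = 25*n + 50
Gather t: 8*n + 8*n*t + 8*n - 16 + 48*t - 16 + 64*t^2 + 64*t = 16*n + 64*t^2 + t*(8*n + 112) - 32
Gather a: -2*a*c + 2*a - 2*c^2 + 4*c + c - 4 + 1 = a*(2 - 2*c) - 2*c^2 + 5*c - 3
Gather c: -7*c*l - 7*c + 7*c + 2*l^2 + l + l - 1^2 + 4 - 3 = -7*c*l + 2*l^2 + 2*l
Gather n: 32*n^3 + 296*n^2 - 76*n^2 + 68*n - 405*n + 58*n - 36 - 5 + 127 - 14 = 32*n^3 + 220*n^2 - 279*n + 72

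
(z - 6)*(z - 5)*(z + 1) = z^3 - 10*z^2 + 19*z + 30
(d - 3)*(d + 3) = d^2 - 9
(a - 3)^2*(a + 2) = a^3 - 4*a^2 - 3*a + 18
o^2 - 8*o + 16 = (o - 4)^2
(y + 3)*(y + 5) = y^2 + 8*y + 15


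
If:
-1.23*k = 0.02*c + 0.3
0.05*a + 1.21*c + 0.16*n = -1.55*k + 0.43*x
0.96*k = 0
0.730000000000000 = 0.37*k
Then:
No Solution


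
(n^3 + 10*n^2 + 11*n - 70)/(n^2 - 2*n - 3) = (-n^3 - 10*n^2 - 11*n + 70)/(-n^2 + 2*n + 3)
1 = 1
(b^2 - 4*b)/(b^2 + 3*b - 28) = b/(b + 7)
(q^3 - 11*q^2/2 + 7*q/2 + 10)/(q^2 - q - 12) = (2*q^2 - 3*q - 5)/(2*(q + 3))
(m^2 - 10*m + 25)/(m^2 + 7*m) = (m^2 - 10*m + 25)/(m*(m + 7))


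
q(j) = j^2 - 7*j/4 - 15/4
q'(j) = 2*j - 7/4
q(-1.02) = -0.92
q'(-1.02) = -3.79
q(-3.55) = 15.06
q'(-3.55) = -8.85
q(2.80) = -0.81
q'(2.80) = 3.85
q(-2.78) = 8.84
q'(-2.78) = -7.31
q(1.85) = -3.56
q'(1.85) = 1.95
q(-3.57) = 15.24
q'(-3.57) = -8.89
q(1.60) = -3.99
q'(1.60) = 1.45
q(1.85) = -3.56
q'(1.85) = 1.95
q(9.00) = 61.50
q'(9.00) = 16.25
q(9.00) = 61.50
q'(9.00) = 16.25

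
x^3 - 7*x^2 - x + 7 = (x - 7)*(x - 1)*(x + 1)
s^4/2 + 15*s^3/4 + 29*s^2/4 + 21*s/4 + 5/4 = (s/2 + 1/2)*(s + 1/2)*(s + 1)*(s + 5)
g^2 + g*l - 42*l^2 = (g - 6*l)*(g + 7*l)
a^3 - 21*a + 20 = (a - 4)*(a - 1)*(a + 5)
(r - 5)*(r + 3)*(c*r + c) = c*r^3 - c*r^2 - 17*c*r - 15*c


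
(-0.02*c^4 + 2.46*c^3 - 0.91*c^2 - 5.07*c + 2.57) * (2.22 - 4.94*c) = 0.0988*c^5 - 12.1968*c^4 + 9.9566*c^3 + 23.0256*c^2 - 23.9512*c + 5.7054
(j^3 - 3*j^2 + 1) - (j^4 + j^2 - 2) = -j^4 + j^3 - 4*j^2 + 3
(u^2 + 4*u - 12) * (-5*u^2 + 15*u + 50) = -5*u^4 - 5*u^3 + 170*u^2 + 20*u - 600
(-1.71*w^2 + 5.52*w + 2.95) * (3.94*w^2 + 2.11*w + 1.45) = -6.7374*w^4 + 18.1407*w^3 + 20.7907*w^2 + 14.2285*w + 4.2775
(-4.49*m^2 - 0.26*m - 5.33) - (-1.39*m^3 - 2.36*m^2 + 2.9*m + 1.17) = 1.39*m^3 - 2.13*m^2 - 3.16*m - 6.5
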